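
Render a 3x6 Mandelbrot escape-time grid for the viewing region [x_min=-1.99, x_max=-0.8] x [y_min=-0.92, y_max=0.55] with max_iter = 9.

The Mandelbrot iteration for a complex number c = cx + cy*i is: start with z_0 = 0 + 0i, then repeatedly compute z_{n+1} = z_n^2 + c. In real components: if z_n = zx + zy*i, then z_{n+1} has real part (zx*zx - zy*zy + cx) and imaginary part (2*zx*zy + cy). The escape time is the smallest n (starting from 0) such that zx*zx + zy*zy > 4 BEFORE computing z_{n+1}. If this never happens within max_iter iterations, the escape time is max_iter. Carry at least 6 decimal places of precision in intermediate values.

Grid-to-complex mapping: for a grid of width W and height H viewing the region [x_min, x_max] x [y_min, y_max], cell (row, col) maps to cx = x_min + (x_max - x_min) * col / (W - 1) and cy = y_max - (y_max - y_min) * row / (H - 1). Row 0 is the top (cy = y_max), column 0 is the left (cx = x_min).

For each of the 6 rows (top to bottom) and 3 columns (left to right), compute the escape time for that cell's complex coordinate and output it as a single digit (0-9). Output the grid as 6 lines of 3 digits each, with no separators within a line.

Answer: 136
159
499
159
135
133

Derivation:
(row=0, col=0): c = -1.9900 + 0.5500i → escape time 1
(row=0, col=1): c = -1.3950 + 0.5500i → escape time 3
(row=0, col=2): c = -0.8000 + 0.5500i → escape time 6
(row=1, col=0): c = -1.9900 + 0.2560i → escape time 1
(row=1, col=1): c = -1.3950 + 0.2560i → escape time 5
(row=1, col=2): c = -0.8000 + 0.2560i → escape time 9
(row=2, col=0): c = -1.9900 + -0.0380i → escape time 4
(row=2, col=1): c = -1.3950 + -0.0380i → escape time 9
(row=2, col=2): c = -0.8000 + -0.0380i → escape time 9
(row=3, col=0): c = -1.9900 + -0.3320i → escape time 1
(row=3, col=1): c = -1.3950 + -0.3320i → escape time 5
(row=3, col=2): c = -0.8000 + -0.3320i → escape time 9
(row=4, col=0): c = -1.9900 + -0.6260i → escape time 1
(row=4, col=1): c = -1.3950 + -0.6260i → escape time 3
(row=4, col=2): c = -0.8000 + -0.6260i → escape time 5
(row=5, col=0): c = -1.9900 + -0.9200i → escape time 1
(row=5, col=1): c = -1.3950 + -0.9200i → escape time 3
(row=5, col=2): c = -0.8000 + -0.9200i → escape time 3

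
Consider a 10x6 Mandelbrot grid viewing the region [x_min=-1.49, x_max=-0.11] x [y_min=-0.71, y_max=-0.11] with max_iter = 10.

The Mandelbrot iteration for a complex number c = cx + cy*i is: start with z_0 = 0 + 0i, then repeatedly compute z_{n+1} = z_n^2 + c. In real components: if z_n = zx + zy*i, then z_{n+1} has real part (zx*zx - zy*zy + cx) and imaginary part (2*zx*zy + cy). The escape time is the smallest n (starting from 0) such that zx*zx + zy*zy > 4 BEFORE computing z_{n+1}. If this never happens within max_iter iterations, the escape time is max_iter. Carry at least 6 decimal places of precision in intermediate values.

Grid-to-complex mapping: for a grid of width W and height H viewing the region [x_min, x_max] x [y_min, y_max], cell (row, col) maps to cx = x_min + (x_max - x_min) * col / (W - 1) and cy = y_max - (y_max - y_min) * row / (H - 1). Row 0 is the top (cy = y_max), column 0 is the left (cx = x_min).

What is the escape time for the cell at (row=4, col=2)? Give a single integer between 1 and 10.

Answer: 4

Derivation:
z_0 = 0 + 0i, c = -1.1833 + -0.5900i
Iter 1: z = -1.1833 + -0.5900i, |z|^2 = 1.7484
Iter 2: z = -0.1312 + 0.8063i, |z|^2 = 0.6674
Iter 3: z = -1.8163 + -0.8015i, |z|^2 = 3.9414
Iter 4: z = 1.4732 + 2.3216i, |z|^2 = 7.5601
Escaped at iteration 4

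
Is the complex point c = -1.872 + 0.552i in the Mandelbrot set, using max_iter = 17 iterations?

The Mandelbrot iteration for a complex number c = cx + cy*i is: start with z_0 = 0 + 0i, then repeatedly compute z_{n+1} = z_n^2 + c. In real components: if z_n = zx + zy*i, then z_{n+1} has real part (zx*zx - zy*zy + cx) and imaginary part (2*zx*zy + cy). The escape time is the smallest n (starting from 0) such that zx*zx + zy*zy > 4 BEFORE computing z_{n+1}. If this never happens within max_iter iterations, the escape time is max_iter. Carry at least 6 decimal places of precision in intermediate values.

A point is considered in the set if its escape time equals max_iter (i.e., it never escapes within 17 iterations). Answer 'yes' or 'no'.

Answer: no

Derivation:
z_0 = 0 + 0i, c = -1.8720 + 0.5520i
Iter 1: z = -1.8720 + 0.5520i, |z|^2 = 3.8091
Iter 2: z = 1.3277 + -1.5147i, |z|^2 = 4.0570
Escaped at iteration 2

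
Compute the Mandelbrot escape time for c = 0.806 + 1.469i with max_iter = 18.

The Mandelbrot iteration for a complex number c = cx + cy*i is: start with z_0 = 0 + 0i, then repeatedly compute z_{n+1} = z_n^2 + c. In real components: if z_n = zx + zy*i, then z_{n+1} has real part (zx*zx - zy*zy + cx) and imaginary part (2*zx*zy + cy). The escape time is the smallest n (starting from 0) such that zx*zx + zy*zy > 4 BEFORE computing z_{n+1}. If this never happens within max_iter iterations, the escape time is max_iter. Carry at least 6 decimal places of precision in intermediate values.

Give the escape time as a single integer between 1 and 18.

Answer: 2

Derivation:
z_0 = 0 + 0i, c = 0.8060 + 1.4690i
Iter 1: z = 0.8060 + 1.4690i, |z|^2 = 2.8076
Iter 2: z = -0.7023 + 3.8370i, |z|^2 = 15.2160
Escaped at iteration 2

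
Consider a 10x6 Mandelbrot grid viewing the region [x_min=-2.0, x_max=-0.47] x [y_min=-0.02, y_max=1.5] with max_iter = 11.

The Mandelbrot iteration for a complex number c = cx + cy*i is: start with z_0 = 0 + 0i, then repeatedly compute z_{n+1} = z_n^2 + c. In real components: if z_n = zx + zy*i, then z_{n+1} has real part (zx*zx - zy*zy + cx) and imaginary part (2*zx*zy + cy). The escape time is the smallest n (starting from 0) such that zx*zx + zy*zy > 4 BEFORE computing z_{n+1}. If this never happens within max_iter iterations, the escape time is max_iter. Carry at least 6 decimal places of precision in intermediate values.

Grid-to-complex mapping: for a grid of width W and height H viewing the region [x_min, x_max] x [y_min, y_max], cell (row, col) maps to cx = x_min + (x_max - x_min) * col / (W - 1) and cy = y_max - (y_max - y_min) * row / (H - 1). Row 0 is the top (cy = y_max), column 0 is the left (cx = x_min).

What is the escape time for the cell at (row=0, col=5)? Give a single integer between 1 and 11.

z_0 = 0 + 0i, c = -1.1500 + 1.5000i
Iter 1: z = -1.1500 + 1.5000i, |z|^2 = 3.5725
Iter 2: z = -2.0775 + -1.9500i, |z|^2 = 8.1185
Escaped at iteration 2

Answer: 2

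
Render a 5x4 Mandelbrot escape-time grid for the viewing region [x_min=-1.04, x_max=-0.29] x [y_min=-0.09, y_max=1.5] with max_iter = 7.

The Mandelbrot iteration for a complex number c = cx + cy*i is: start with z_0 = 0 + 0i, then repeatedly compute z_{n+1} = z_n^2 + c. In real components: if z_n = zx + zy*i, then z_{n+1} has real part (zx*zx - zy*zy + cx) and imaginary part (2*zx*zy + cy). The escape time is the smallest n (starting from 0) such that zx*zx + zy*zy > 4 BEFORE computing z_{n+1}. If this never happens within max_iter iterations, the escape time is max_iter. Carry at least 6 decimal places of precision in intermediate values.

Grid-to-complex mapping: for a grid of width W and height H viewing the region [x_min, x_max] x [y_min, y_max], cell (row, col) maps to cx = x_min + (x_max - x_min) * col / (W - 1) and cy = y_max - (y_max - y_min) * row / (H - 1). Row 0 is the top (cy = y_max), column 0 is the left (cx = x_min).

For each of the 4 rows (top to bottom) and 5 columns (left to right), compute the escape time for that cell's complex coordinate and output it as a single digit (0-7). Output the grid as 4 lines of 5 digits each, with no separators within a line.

Answer: 22222
33445
56777
77777

Derivation:
(row=0, col=0): c = -1.0400 + 1.5000i → escape time 2
(row=0, col=1): c = -0.8525 + 1.5000i → escape time 2
(row=0, col=2): c = -0.6650 + 1.5000i → escape time 2
(row=0, col=3): c = -0.4775 + 1.5000i → escape time 2
(row=0, col=4): c = -0.2900 + 1.5000i → escape time 2
(row=1, col=0): c = -1.0400 + 0.9700i → escape time 3
(row=1, col=1): c = -0.8525 + 0.9700i → escape time 3
(row=1, col=2): c = -0.6650 + 0.9700i → escape time 4
(row=1, col=3): c = -0.4775 + 0.9700i → escape time 4
(row=1, col=4): c = -0.2900 + 0.9700i → escape time 5
(row=2, col=0): c = -1.0400 + 0.4400i → escape time 5
(row=2, col=1): c = -0.8525 + 0.4400i → escape time 6
(row=2, col=2): c = -0.6650 + 0.4400i → escape time 7
(row=2, col=3): c = -0.4775 + 0.4400i → escape time 7
(row=2, col=4): c = -0.2900 + 0.4400i → escape time 7
(row=3, col=0): c = -1.0400 + -0.0900i → escape time 7
(row=3, col=1): c = -0.8525 + -0.0900i → escape time 7
(row=3, col=2): c = -0.6650 + -0.0900i → escape time 7
(row=3, col=3): c = -0.4775 + -0.0900i → escape time 7
(row=3, col=4): c = -0.2900 + -0.0900i → escape time 7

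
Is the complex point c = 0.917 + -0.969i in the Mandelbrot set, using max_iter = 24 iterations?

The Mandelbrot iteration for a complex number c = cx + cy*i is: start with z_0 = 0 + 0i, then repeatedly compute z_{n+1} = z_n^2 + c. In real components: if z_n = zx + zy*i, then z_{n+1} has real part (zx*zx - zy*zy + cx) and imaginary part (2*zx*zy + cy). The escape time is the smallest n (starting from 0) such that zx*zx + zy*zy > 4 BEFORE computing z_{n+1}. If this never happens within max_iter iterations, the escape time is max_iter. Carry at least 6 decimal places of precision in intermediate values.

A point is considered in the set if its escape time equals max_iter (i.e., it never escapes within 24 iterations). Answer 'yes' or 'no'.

z_0 = 0 + 0i, c = 0.9170 + -0.9690i
Iter 1: z = 0.9170 + -0.9690i, |z|^2 = 1.7799
Iter 2: z = 0.8189 + -2.7461i, |z|^2 = 8.2120
Escaped at iteration 2

Answer: no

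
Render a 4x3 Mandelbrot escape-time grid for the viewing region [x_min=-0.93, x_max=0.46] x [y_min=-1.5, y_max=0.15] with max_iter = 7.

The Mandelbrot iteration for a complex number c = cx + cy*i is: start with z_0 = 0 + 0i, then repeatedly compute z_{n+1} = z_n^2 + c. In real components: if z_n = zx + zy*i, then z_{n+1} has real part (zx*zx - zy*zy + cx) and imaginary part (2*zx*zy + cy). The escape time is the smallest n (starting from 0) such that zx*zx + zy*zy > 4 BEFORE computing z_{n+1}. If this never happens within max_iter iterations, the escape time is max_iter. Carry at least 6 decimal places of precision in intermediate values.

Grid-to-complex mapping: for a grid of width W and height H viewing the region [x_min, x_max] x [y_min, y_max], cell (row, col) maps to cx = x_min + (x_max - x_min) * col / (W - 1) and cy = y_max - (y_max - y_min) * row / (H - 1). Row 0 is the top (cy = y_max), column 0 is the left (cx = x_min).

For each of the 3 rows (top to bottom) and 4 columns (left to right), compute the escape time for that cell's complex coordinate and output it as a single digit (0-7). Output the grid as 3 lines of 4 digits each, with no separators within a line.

(row=0, col=0): c = -0.9300 + 0.1500i → escape time 7
(row=0, col=1): c = -0.4667 + 0.1500i → escape time 7
(row=0, col=2): c = -0.0033 + 0.1500i → escape time 7
(row=0, col=3): c = 0.4600 + 0.1500i → escape time 6
(row=1, col=0): c = -0.9300 + -0.6750i → escape time 4
(row=1, col=1): c = -0.4667 + -0.6750i → escape time 7
(row=1, col=2): c = -0.0033 + -0.6750i → escape time 7
(row=1, col=3): c = 0.4600 + -0.6750i → escape time 4
(row=2, col=0): c = -0.9300 + -1.5000i → escape time 2
(row=2, col=1): c = -0.4667 + -1.5000i → escape time 2
(row=2, col=2): c = -0.0033 + -1.5000i → escape time 2
(row=2, col=3): c = 0.4600 + -1.5000i → escape time 2

Answer: 7776
4774
2222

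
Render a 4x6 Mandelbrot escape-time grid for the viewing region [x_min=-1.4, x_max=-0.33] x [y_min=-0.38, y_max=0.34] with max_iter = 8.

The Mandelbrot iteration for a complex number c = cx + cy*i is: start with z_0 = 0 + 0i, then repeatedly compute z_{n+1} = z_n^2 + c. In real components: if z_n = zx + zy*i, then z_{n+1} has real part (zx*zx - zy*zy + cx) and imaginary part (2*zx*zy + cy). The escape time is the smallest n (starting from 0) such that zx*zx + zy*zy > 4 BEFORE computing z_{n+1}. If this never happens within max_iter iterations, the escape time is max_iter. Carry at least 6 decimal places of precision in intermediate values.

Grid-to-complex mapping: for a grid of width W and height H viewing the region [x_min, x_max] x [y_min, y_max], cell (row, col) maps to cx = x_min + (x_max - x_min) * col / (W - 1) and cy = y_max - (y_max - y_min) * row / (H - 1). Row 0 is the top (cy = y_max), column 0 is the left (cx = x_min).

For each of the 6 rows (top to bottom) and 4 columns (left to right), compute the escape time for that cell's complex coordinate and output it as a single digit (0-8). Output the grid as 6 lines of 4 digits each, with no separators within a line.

Answer: 5888
7888
8888
8888
6888
5888

Derivation:
(row=0, col=0): c = -1.4000 + 0.3400i → escape time 5
(row=0, col=1): c = -1.0433 + 0.3400i → escape time 8
(row=0, col=2): c = -0.6867 + 0.3400i → escape time 8
(row=0, col=3): c = -0.3300 + 0.3400i → escape time 8
(row=1, col=0): c = -1.4000 + 0.1960i → escape time 7
(row=1, col=1): c = -1.0433 + 0.1960i → escape time 8
(row=1, col=2): c = -0.6867 + 0.1960i → escape time 8
(row=1, col=3): c = -0.3300 + 0.1960i → escape time 8
(row=2, col=0): c = -1.4000 + 0.0520i → escape time 8
(row=2, col=1): c = -1.0433 + 0.0520i → escape time 8
(row=2, col=2): c = -0.6867 + 0.0520i → escape time 8
(row=2, col=3): c = -0.3300 + 0.0520i → escape time 8
(row=3, col=0): c = -1.4000 + -0.0920i → escape time 8
(row=3, col=1): c = -1.0433 + -0.0920i → escape time 8
(row=3, col=2): c = -0.6867 + -0.0920i → escape time 8
(row=3, col=3): c = -0.3300 + -0.0920i → escape time 8
(row=4, col=0): c = -1.4000 + -0.2360i → escape time 6
(row=4, col=1): c = -1.0433 + -0.2360i → escape time 8
(row=4, col=2): c = -0.6867 + -0.2360i → escape time 8
(row=4, col=3): c = -0.3300 + -0.2360i → escape time 8
(row=5, col=0): c = -1.4000 + -0.3800i → escape time 5
(row=5, col=1): c = -1.0433 + -0.3800i → escape time 8
(row=5, col=2): c = -0.6867 + -0.3800i → escape time 8
(row=5, col=3): c = -0.3300 + -0.3800i → escape time 8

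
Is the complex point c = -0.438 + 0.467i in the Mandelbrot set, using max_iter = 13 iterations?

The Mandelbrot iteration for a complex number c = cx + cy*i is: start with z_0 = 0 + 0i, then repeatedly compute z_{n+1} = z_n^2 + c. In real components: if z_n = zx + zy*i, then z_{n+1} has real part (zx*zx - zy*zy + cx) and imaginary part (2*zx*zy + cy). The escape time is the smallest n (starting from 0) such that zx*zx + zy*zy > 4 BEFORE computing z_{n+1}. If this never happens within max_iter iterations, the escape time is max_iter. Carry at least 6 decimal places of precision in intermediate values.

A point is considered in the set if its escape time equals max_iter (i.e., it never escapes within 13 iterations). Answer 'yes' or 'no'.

z_0 = 0 + 0i, c = -0.4380 + 0.4670i
Iter 1: z = -0.4380 + 0.4670i, |z|^2 = 0.4099
Iter 2: z = -0.4642 + 0.0579i, |z|^2 = 0.2189
Iter 3: z = -0.2258 + 0.4132i, |z|^2 = 0.2218
Iter 4: z = -0.5578 + 0.2804i, |z|^2 = 0.3897
Iter 5: z = -0.2055 + 0.1543i, |z|^2 = 0.0660
Iter 6: z = -0.4196 + 0.4036i, |z|^2 = 0.3389
Iter 7: z = -0.4249 + 0.1283i, |z|^2 = 0.1970
Iter 8: z = -0.2740 + 0.3580i, |z|^2 = 0.2032
Iter 9: z = -0.4911 + 0.2709i, |z|^2 = 0.3145
Iter 10: z = -0.2702 + 0.2010i, |z|^2 = 0.1134
Iter 11: z = -0.4054 + 0.3584i, |z|^2 = 0.2928
Iter 12: z = -0.4021 + 0.1764i, |z|^2 = 0.1928
Did not escape in 13 iterations → in set

Answer: yes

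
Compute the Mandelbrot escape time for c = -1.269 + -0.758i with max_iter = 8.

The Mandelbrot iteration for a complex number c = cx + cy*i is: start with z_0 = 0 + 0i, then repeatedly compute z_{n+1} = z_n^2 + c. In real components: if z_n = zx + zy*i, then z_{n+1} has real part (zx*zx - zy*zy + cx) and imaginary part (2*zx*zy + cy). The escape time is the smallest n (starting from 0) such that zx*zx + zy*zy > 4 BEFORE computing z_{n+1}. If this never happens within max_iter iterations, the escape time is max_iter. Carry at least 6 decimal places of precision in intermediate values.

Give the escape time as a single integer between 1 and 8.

Answer: 3

Derivation:
z_0 = 0 + 0i, c = -1.2690 + -0.7580i
Iter 1: z = -1.2690 + -0.7580i, |z|^2 = 2.1849
Iter 2: z = -0.2332 + 1.1658i, |z|^2 = 1.4135
Iter 3: z = -2.5737 + -1.3017i, |z|^2 = 8.3185
Escaped at iteration 3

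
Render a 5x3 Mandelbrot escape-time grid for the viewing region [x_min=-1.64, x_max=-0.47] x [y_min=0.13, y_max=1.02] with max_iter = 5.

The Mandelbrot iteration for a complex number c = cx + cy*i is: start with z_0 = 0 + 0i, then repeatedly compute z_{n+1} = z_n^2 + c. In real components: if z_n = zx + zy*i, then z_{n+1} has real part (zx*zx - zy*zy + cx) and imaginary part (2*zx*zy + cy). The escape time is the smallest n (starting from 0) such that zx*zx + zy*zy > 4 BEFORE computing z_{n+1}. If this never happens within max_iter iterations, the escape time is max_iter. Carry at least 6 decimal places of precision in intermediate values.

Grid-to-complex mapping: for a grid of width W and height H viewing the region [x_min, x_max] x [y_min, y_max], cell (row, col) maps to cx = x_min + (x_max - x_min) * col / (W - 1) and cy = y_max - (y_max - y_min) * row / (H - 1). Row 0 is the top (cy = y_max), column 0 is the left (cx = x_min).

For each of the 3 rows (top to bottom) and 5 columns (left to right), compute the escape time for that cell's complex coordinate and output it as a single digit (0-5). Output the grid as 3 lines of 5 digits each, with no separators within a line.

(row=0, col=0): c = -1.6400 + 1.0200i → escape time 2
(row=0, col=1): c = -1.3475 + 1.0200i → escape time 3
(row=0, col=2): c = -1.0550 + 1.0200i → escape time 3
(row=0, col=3): c = -0.7625 + 1.0200i → escape time 3
(row=0, col=4): c = -0.4700 + 1.0200i → escape time 4
(row=1, col=0): c = -1.6400 + 0.5750i → escape time 3
(row=1, col=1): c = -1.3475 + 0.5750i → escape time 3
(row=1, col=2): c = -1.0550 + 0.5750i → escape time 5
(row=1, col=3): c = -0.7625 + 0.5750i → escape time 5
(row=1, col=4): c = -0.4700 + 0.5750i → escape time 5
(row=2, col=0): c = -1.6400 + 0.1300i → escape time 5
(row=2, col=1): c = -1.3475 + 0.1300i → escape time 5
(row=2, col=2): c = -1.0550 + 0.1300i → escape time 5
(row=2, col=3): c = -0.7625 + 0.1300i → escape time 5
(row=2, col=4): c = -0.4700 + 0.1300i → escape time 5

Answer: 23334
33555
55555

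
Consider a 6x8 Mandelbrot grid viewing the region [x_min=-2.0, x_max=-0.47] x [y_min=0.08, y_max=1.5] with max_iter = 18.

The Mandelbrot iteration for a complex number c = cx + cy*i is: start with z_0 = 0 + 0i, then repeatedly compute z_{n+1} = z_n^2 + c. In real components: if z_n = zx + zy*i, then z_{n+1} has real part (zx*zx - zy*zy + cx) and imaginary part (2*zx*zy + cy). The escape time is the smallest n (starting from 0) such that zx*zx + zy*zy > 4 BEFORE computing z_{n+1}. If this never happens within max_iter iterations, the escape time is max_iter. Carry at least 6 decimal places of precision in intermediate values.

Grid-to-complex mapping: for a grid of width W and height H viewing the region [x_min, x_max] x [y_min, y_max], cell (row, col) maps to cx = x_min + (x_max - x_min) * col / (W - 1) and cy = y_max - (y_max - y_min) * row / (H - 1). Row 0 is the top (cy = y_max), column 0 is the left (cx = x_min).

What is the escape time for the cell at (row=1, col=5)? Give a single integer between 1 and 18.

z_0 = 0 + 0i, c = -0.4700 + 1.2971i
Iter 1: z = -0.4700 + 1.2971i, |z|^2 = 1.9035
Iter 2: z = -1.9317 + 0.0778i, |z|^2 = 3.7374
Iter 3: z = 3.2553 + 0.9965i, |z|^2 = 11.5901
Escaped at iteration 3

Answer: 3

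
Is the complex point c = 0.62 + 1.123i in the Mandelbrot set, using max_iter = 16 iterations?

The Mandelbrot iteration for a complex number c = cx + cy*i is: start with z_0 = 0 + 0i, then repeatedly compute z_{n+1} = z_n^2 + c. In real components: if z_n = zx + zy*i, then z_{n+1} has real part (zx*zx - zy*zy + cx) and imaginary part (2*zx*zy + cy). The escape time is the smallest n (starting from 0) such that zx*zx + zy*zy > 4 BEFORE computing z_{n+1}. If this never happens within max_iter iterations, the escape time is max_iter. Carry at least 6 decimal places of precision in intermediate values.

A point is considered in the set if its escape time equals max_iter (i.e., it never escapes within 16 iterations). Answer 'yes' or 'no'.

z_0 = 0 + 0i, c = 0.6200 + 1.1230i
Iter 1: z = 0.6200 + 1.1230i, |z|^2 = 1.6455
Iter 2: z = -0.2567 + 2.5155i, |z|^2 = 6.3938
Escaped at iteration 2

Answer: no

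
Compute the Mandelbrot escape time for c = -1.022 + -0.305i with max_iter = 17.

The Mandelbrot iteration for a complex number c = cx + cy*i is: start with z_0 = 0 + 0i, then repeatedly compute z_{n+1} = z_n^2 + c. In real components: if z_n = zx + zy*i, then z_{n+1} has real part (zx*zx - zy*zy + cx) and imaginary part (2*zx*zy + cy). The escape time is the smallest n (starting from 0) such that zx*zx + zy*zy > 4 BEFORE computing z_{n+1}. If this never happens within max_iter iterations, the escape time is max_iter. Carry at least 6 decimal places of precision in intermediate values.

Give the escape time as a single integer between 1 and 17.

z_0 = 0 + 0i, c = -1.0220 + -0.3050i
Iter 1: z = -1.0220 + -0.3050i, |z|^2 = 1.1375
Iter 2: z = -0.0705 + 0.3184i, |z|^2 = 0.1064
Iter 3: z = -1.1184 + -0.3499i, |z|^2 = 1.3733
Iter 4: z = 0.1064 + 0.4777i, |z|^2 = 0.2395
Iter 5: z = -1.2389 + -0.2033i, |z|^2 = 1.5762
Iter 6: z = 0.4715 + 0.1988i, |z|^2 = 0.2619
Iter 7: z = -0.8392 + -0.1175i, |z|^2 = 0.7181
Iter 8: z = -0.3315 + -0.1078i, |z|^2 = 0.1215
Iter 9: z = -0.9237 + -0.2335i, |z|^2 = 0.9078
Iter 10: z = -0.2233 + 0.1264i, |z|^2 = 0.0659
Iter 11: z = -0.9881 + -0.3615i, |z|^2 = 1.1070
Iter 12: z = -0.1763 + 0.4093i, |z|^2 = 0.1986
Iter 13: z = -1.1585 + -0.4493i, |z|^2 = 1.5440
Iter 14: z = 0.1182 + 0.7361i, |z|^2 = 0.5558
Iter 15: z = -1.5499 + -0.1310i, |z|^2 = 2.4192
Iter 16: z = 1.3629 + 0.1011i, |z|^2 = 1.8677

Answer: 17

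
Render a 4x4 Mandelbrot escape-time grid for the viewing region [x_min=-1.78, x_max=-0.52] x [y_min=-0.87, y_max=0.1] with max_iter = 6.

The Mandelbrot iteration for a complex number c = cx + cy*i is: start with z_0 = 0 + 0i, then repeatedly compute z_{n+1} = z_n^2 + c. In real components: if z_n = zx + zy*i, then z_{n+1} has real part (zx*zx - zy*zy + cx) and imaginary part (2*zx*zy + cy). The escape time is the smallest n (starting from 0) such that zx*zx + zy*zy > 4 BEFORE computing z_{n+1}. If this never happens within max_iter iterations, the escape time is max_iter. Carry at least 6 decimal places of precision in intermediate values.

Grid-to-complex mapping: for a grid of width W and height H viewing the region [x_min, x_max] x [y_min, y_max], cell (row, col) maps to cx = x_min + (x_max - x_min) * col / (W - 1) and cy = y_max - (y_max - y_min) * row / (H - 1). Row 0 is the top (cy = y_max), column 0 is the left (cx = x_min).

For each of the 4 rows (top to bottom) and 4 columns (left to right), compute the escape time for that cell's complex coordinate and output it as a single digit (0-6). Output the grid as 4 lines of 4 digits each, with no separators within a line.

(row=0, col=0): c = -1.7800 + 0.1000i → escape time 4
(row=0, col=1): c = -1.3600 + 0.1000i → escape time 6
(row=0, col=2): c = -0.9400 + 0.1000i → escape time 6
(row=0, col=3): c = -0.5200 + 0.1000i → escape time 6
(row=1, col=0): c = -1.7800 + -0.2233i → escape time 4
(row=1, col=1): c = -1.3600 + -0.2233i → escape time 6
(row=1, col=2): c = -0.9400 + -0.2233i → escape time 6
(row=1, col=3): c = -0.5200 + -0.2233i → escape time 6
(row=2, col=0): c = -1.7800 + -0.5467i → escape time 3
(row=2, col=1): c = -1.3600 + -0.5467i → escape time 3
(row=2, col=2): c = -0.9400 + -0.5467i → escape time 5
(row=2, col=3): c = -0.5200 + -0.5467i → escape time 6
(row=3, col=0): c = -1.7800 + -0.8700i → escape time 2
(row=3, col=1): c = -1.3600 + -0.8700i → escape time 3
(row=3, col=2): c = -0.9400 + -0.8700i → escape time 3
(row=3, col=3): c = -0.5200 + -0.8700i → escape time 4

Answer: 4666
4666
3356
2334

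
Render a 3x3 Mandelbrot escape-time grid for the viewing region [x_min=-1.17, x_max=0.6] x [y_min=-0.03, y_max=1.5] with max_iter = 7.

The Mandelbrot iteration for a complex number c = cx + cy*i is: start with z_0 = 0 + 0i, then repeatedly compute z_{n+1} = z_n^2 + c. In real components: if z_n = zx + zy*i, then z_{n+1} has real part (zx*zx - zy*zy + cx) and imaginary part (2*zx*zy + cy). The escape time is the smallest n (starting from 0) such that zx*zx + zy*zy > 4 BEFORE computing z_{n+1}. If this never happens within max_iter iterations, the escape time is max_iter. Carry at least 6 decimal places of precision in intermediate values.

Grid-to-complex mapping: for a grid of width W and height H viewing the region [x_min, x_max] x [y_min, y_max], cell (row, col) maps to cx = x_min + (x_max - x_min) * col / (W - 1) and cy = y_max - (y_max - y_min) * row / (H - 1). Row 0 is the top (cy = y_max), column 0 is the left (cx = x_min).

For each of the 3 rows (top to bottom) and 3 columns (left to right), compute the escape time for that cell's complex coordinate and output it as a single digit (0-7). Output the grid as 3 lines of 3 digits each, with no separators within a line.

(row=0, col=0): c = -1.1700 + 1.5000i → escape time 2
(row=0, col=1): c = -0.2850 + 1.5000i → escape time 2
(row=0, col=2): c = 0.6000 + 1.5000i → escape time 2
(row=1, col=0): c = -1.1700 + 0.7350i → escape time 3
(row=1, col=1): c = -0.2850 + 0.7350i → escape time 7
(row=1, col=2): c = 0.6000 + 0.7350i → escape time 3
(row=2, col=0): c = -1.1700 + -0.0300i → escape time 7
(row=2, col=1): c = -0.2850 + -0.0300i → escape time 7
(row=2, col=2): c = 0.6000 + -0.0300i → escape time 4

Answer: 222
373
774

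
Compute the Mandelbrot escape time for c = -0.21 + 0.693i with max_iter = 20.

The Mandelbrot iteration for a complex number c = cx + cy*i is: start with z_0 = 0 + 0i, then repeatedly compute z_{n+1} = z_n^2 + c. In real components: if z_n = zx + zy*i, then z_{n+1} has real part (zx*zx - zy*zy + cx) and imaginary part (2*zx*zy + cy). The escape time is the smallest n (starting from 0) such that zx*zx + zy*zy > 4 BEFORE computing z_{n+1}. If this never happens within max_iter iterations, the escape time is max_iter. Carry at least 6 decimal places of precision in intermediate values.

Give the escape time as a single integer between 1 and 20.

Answer: 20

Derivation:
z_0 = 0 + 0i, c = -0.2100 + 0.6930i
Iter 1: z = -0.2100 + 0.6930i, |z|^2 = 0.5243
Iter 2: z = -0.6461 + 0.4019i, |z|^2 = 0.5791
Iter 3: z = 0.0460 + 0.1736i, |z|^2 = 0.0322
Iter 4: z = -0.2380 + 0.7090i, |z|^2 = 0.5593
Iter 5: z = -0.6560 + 0.3555i, |z|^2 = 0.5567
Iter 6: z = 0.0939 + 0.2266i, |z|^2 = 0.0602
Iter 7: z = -0.2525 + 0.7356i, |z|^2 = 0.6048
Iter 8: z = -0.6873 + 0.3215i, |z|^2 = 0.5757
Iter 9: z = 0.1590 + 0.2511i, |z|^2 = 0.0883
Iter 10: z = -0.2478 + 0.7728i, |z|^2 = 0.6587
Iter 11: z = -0.7459 + 0.3100i, |z|^2 = 0.6524
Iter 12: z = 0.2502 + 0.2305i, |z|^2 = 0.1157
Iter 13: z = -0.2005 + 0.8083i, |z|^2 = 0.6936
Iter 14: z = -0.8232 + 0.3688i, |z|^2 = 0.8137
Iter 15: z = 0.3317 + 0.0858i, |z|^2 = 0.1174
Iter 16: z = -0.1074 + 0.7499i, |z|^2 = 0.5739
Iter 17: z = -0.7608 + 0.5320i, |z|^2 = 0.8619
Iter 18: z = 0.0859 + -0.1165i, |z|^2 = 0.0210
Iter 19: z = -0.2162 + 0.6730i, |z|^2 = 0.4997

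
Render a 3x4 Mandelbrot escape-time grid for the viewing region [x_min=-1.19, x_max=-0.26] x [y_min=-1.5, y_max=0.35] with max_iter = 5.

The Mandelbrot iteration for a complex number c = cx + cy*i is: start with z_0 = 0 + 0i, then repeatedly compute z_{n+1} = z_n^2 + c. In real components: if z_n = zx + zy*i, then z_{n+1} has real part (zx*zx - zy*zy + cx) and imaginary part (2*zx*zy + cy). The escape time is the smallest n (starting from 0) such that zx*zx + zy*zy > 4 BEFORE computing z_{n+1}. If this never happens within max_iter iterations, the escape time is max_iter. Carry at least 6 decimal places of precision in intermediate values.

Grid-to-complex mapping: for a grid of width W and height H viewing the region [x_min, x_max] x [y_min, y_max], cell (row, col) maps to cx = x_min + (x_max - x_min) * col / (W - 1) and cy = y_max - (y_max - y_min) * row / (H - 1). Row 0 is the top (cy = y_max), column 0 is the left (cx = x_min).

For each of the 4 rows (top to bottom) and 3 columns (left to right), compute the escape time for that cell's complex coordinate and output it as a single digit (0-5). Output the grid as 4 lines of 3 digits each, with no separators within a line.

Answer: 555
555
345
222

Derivation:
(row=0, col=0): c = -1.1900 + 0.3500i → escape time 5
(row=0, col=1): c = -0.7250 + 0.3500i → escape time 5
(row=0, col=2): c = -0.2600 + 0.3500i → escape time 5
(row=1, col=0): c = -1.1900 + -0.2667i → escape time 5
(row=1, col=1): c = -0.7250 + -0.2667i → escape time 5
(row=1, col=2): c = -0.2600 + -0.2667i → escape time 5
(row=2, col=0): c = -1.1900 + -0.8833i → escape time 3
(row=2, col=1): c = -0.7250 + -0.8833i → escape time 4
(row=2, col=2): c = -0.2600 + -0.8833i → escape time 5
(row=3, col=0): c = -1.1900 + -1.5000i → escape time 2
(row=3, col=1): c = -0.7250 + -1.5000i → escape time 2
(row=3, col=2): c = -0.2600 + -1.5000i → escape time 2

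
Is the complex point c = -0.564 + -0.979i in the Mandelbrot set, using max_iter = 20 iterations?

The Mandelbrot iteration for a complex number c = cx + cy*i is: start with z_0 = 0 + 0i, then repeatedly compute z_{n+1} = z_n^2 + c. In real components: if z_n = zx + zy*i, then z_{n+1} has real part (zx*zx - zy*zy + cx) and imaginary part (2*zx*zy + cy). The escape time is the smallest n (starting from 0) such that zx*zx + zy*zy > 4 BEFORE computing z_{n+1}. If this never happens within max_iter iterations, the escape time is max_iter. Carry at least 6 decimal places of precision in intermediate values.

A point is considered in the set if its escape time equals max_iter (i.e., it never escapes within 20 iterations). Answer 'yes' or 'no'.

Answer: no

Derivation:
z_0 = 0 + 0i, c = -0.5640 + -0.9790i
Iter 1: z = -0.5640 + -0.9790i, |z|^2 = 1.2765
Iter 2: z = -1.2043 + 0.1253i, |z|^2 = 1.4661
Iter 3: z = 0.8707 + -1.2808i, |z|^2 = 2.3987
Iter 4: z = -1.4464 + -3.2096i, |z|^2 = 12.3932
Escaped at iteration 4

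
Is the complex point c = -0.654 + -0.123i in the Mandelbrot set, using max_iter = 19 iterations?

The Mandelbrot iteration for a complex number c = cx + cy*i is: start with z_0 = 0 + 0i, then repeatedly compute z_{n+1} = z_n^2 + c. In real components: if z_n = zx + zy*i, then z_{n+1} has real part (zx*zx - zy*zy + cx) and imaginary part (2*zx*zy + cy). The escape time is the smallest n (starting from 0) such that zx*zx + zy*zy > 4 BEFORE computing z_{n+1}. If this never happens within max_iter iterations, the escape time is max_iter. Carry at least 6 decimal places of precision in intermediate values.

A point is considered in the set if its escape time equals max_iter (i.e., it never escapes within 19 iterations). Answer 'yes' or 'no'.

Answer: yes

Derivation:
z_0 = 0 + 0i, c = -0.6540 + -0.1230i
Iter 1: z = -0.6540 + -0.1230i, |z|^2 = 0.4428
Iter 2: z = -0.2414 + 0.0379i, |z|^2 = 0.0597
Iter 3: z = -0.5972 + -0.1413i, |z|^2 = 0.3766
Iter 4: z = -0.3174 + 0.0457i, |z|^2 = 0.1028
Iter 5: z = -0.5554 + -0.1520i, |z|^2 = 0.3316
Iter 6: z = -0.3687 + 0.0459i, |z|^2 = 0.1380
Iter 7: z = -0.5202 + -0.1568i, |z|^2 = 0.2952
Iter 8: z = -0.4080 + 0.0402i, |z|^2 = 0.1681
Iter 9: z = -0.4891 + -0.1558i, |z|^2 = 0.2635
Iter 10: z = -0.4390 + 0.0294i, |z|^2 = 0.1936
Iter 11: z = -0.4621 + -0.1488i, |z|^2 = 0.2357
Iter 12: z = -0.4626 + 0.0145i, |z|^2 = 0.2142
Iter 13: z = -0.4402 + -0.1364i, |z|^2 = 0.2124
Iter 14: z = -0.4788 + -0.0029i, |z|^2 = 0.2293
Iter 15: z = -0.4248 + -0.1203i, |z|^2 = 0.1949
Iter 16: z = -0.4880 + -0.0208i, |z|^2 = 0.2386
Iter 17: z = -0.4162 + -0.1027i, |z|^2 = 0.1838
Iter 18: z = -0.4913 + -0.0375i, |z|^2 = 0.2428
Did not escape in 19 iterations → in set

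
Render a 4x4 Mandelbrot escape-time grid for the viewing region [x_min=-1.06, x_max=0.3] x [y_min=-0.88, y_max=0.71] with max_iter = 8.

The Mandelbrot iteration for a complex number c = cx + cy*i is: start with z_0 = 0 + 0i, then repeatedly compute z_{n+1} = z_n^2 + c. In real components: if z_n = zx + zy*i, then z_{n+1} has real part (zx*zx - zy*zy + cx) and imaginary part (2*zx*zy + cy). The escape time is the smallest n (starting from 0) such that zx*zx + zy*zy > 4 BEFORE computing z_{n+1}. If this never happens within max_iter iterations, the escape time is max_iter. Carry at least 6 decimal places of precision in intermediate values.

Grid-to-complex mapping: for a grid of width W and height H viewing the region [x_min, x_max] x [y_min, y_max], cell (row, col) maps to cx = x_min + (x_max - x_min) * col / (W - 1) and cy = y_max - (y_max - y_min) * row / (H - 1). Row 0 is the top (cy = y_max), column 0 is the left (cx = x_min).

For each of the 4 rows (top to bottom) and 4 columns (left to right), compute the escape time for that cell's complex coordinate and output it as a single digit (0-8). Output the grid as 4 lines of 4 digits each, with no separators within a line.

Answer: 3786
8888
8888
3484

Derivation:
(row=0, col=0): c = -1.0600 + 0.7100i → escape time 3
(row=0, col=1): c = -0.6067 + 0.7100i → escape time 7
(row=0, col=2): c = -0.1533 + 0.7100i → escape time 8
(row=0, col=3): c = 0.3000 + 0.7100i → escape time 6
(row=1, col=0): c = -1.0600 + 0.1800i → escape time 8
(row=1, col=1): c = -0.6067 + 0.1800i → escape time 8
(row=1, col=2): c = -0.1533 + 0.1800i → escape time 8
(row=1, col=3): c = 0.3000 + 0.1800i → escape time 8
(row=2, col=0): c = -1.0600 + -0.3500i → escape time 8
(row=2, col=1): c = -0.6067 + -0.3500i → escape time 8
(row=2, col=2): c = -0.1533 + -0.3500i → escape time 8
(row=2, col=3): c = 0.3000 + -0.3500i → escape time 8
(row=3, col=0): c = -1.0600 + -0.8800i → escape time 3
(row=3, col=1): c = -0.6067 + -0.8800i → escape time 4
(row=3, col=2): c = -0.1533 + -0.8800i → escape time 8
(row=3, col=3): c = 0.3000 + -0.8800i → escape time 4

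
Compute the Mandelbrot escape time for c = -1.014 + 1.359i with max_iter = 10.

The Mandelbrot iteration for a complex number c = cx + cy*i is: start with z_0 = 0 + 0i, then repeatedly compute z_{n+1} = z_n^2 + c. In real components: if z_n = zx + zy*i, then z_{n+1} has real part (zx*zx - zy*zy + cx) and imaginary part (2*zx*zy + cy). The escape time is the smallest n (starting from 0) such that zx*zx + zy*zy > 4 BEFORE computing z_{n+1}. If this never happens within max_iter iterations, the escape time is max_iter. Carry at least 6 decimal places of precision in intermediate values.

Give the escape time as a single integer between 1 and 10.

Answer: 2

Derivation:
z_0 = 0 + 0i, c = -1.0140 + 1.3590i
Iter 1: z = -1.0140 + 1.3590i, |z|^2 = 2.8751
Iter 2: z = -1.8327 + -1.3971i, |z|^2 = 5.3105
Escaped at iteration 2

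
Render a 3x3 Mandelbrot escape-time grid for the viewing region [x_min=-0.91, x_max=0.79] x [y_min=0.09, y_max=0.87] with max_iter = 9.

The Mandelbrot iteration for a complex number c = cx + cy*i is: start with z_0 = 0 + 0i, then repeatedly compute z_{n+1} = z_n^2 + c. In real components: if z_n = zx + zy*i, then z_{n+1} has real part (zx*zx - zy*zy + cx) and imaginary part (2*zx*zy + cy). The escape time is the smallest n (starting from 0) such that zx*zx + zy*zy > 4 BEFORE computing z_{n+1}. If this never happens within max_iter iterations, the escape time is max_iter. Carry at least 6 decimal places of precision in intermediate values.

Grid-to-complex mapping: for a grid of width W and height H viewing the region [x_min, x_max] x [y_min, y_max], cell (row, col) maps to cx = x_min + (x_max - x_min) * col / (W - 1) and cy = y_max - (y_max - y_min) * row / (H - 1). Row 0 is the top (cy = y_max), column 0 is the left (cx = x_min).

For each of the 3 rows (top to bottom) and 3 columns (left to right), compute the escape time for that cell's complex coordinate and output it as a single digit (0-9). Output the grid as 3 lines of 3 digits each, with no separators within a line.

Answer: 392
593
993

Derivation:
(row=0, col=0): c = -0.9100 + 0.8700i → escape time 3
(row=0, col=1): c = -0.0600 + 0.8700i → escape time 9
(row=0, col=2): c = 0.7900 + 0.8700i → escape time 2
(row=1, col=0): c = -0.9100 + 0.4800i → escape time 5
(row=1, col=1): c = -0.0600 + 0.4800i → escape time 9
(row=1, col=2): c = 0.7900 + 0.4800i → escape time 3
(row=2, col=0): c = -0.9100 + 0.0900i → escape time 9
(row=2, col=1): c = -0.0600 + 0.0900i → escape time 9
(row=2, col=2): c = 0.7900 + 0.0900i → escape time 3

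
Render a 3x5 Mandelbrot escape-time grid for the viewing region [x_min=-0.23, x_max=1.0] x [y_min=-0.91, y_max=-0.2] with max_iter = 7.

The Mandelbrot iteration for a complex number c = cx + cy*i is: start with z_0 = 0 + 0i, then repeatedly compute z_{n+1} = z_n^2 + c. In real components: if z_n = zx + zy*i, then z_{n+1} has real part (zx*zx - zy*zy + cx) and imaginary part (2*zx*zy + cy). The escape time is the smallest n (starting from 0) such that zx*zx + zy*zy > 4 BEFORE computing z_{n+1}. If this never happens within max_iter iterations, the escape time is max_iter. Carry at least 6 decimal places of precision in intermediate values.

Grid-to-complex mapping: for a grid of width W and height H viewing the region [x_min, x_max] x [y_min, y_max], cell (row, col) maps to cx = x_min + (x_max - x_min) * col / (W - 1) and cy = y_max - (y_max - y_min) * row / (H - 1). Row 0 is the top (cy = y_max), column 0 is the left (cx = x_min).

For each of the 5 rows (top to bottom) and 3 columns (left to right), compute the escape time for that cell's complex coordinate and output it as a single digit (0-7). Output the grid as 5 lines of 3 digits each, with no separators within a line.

Answer: 772
772
772
752
732

Derivation:
(row=0, col=0): c = -0.2300 + -0.2000i → escape time 7
(row=0, col=1): c = 0.3850 + -0.2000i → escape time 7
(row=0, col=2): c = 1.0000 + -0.2000i → escape time 2
(row=1, col=0): c = -0.2300 + -0.3775i → escape time 7
(row=1, col=1): c = 0.3850 + -0.3775i → escape time 7
(row=1, col=2): c = 1.0000 + -0.3775i → escape time 2
(row=2, col=0): c = -0.2300 + -0.5550i → escape time 7
(row=2, col=1): c = 0.3850 + -0.5550i → escape time 7
(row=2, col=2): c = 1.0000 + -0.5550i → escape time 2
(row=3, col=0): c = -0.2300 + -0.7325i → escape time 7
(row=3, col=1): c = 0.3850 + -0.7325i → escape time 5
(row=3, col=2): c = 1.0000 + -0.7325i → escape time 2
(row=4, col=0): c = -0.2300 + -0.9100i → escape time 7
(row=4, col=1): c = 0.3850 + -0.9100i → escape time 3
(row=4, col=2): c = 1.0000 + -0.9100i → escape time 2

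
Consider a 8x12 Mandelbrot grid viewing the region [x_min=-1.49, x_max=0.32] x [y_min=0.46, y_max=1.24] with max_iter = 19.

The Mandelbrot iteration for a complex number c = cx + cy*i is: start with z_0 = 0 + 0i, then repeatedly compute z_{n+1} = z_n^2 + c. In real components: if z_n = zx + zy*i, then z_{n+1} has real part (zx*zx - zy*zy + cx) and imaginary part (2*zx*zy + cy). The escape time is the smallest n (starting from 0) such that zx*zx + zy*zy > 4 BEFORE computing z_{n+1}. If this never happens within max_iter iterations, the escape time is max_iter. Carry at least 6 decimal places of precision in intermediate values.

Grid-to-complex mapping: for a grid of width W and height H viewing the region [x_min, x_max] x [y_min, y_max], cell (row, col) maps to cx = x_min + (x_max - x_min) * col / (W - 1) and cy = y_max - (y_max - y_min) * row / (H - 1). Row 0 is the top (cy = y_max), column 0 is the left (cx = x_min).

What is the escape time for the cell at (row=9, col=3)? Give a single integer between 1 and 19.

Answer: 6

Derivation:
z_0 = 0 + 0i, c = -0.7143 + 0.6018i
Iter 1: z = -0.7143 + 0.6018i, |z|^2 = 0.8724
Iter 2: z = -0.5663 + -0.2579i, |z|^2 = 0.3872
Iter 3: z = -0.4602 + 0.8939i, |z|^2 = 1.0108
Iter 4: z = -1.3016 + -0.2209i, |z|^2 = 1.7431
Iter 5: z = 0.9312 + 1.1768i, |z|^2 = 2.2520
Iter 6: z = -1.2320 + 2.7935i, |z|^2 = 9.3214
Escaped at iteration 6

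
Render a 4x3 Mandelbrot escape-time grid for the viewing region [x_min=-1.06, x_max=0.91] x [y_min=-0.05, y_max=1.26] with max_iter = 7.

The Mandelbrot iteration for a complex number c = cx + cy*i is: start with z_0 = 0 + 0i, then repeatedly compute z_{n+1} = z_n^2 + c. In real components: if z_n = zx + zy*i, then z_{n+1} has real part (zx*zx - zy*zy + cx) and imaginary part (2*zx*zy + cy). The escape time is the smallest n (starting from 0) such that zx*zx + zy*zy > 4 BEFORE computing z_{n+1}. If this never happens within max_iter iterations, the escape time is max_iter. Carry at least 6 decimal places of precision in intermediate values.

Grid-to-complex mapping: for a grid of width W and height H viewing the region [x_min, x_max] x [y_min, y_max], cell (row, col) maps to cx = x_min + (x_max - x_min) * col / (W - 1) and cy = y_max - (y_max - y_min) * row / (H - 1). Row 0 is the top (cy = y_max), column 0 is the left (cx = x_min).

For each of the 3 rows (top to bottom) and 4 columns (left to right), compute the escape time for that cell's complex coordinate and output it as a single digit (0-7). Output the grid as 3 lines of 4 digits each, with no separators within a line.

(row=0, col=0): c = -1.0600 + 1.2600i → escape time 2
(row=0, col=1): c = -0.4033 + 1.2600i → escape time 3
(row=0, col=2): c = 0.2533 + 1.2600i → escape time 2
(row=0, col=3): c = 0.9100 + 1.2600i → escape time 2
(row=1, col=0): c = -1.0600 + 0.6050i → escape time 4
(row=1, col=1): c = -0.4033 + 0.6050i → escape time 7
(row=1, col=2): c = 0.2533 + 0.6050i → escape time 7
(row=1, col=3): c = 0.9100 + 0.6050i → escape time 2
(row=2, col=0): c = -1.0600 + -0.0500i → escape time 7
(row=2, col=1): c = -0.4033 + -0.0500i → escape time 7
(row=2, col=2): c = 0.2533 + -0.0500i → escape time 7
(row=2, col=3): c = 0.9100 + -0.0500i → escape time 3

Answer: 2322
4772
7773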